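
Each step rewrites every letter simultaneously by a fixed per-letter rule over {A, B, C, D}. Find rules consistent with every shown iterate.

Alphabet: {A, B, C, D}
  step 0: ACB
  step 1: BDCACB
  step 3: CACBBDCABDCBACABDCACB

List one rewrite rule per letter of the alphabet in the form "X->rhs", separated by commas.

  step 0 ⇒ step 1: ACB ⇒ BD·CA·CB
    A ↦ BD
    B ↦ CB
    C ↦ CA
    D ↦ A  (constrained at step 1)

A->BD, B->CB, C->CA, D->A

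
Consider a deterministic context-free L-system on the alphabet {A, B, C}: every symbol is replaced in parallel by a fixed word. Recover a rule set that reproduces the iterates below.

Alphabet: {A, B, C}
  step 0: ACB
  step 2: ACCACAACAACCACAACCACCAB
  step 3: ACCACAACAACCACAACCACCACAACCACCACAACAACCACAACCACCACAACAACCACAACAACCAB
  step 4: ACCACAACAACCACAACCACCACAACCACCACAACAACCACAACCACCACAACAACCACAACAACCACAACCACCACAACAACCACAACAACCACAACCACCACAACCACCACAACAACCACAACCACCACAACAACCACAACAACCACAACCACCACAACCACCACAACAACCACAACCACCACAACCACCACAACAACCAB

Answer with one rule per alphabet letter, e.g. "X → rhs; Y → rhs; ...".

  step 3 ⇒ step 4: ACCACAACAACCACAACCACCACAACCACCACAACAACCACAACCACCACAACAACCACAACAACCAB ⇒ ACC·ACA·ACA·ACC·ACA·ACC·ACC·ACA·ACC·ACC·ACA·ACA·ACC·ACA·ACC·ACC·ACA·ACA·ACC·ACA·ACA·ACC·ACA·ACC·ACC·ACA·ACA·ACC·ACA·ACA·ACC·ACA·ACC·ACC·ACA·ACC·ACC·ACA·ACA·ACC·ACA·ACC·ACC·ACA·ACA·ACC·ACA·ACA·ACC·ACA·ACC·ACC·ACA·ACC·ACC·ACA·ACA·ACC·ACA·ACC·ACC·ACA·ACC·ACC·ACA·ACA·ACC·AB
    A ↦ ACC
    B ↦ AB
    C ↦ ACA

A->ACC, B->AB, C->ACA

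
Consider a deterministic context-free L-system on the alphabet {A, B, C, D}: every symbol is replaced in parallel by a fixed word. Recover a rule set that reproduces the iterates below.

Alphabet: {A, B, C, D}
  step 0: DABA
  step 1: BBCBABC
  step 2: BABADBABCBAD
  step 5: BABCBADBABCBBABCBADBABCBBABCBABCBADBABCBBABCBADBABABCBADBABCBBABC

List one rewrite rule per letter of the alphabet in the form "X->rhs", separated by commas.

A->BC, B->BA, C->D, D->B

  step 1 ⇒ step 2: BBCBABC ⇒ BA·BA·D·BA·BC·BA·D
    A ↦ BC
    B ↦ BA
    C ↦ D
  step 0 ⇒ step 1: DABA ⇒ B·BC·BA·BC
    D ↦ B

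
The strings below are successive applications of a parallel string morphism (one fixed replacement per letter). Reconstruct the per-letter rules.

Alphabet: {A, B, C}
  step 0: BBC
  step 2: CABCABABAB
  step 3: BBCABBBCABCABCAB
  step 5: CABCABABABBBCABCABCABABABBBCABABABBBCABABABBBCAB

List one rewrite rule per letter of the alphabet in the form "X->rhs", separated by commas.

  step 2 ⇒ step 3: CABCABABAB ⇒ BB·C·AB·BB·C·AB·C·AB·C·AB
    A ↦ C
    B ↦ AB
    C ↦ BB

A->C, B->AB, C->BB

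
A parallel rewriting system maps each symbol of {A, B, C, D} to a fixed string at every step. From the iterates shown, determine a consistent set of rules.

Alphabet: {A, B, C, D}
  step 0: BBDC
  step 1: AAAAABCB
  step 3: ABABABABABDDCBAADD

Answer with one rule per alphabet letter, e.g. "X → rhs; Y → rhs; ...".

  step 0 ⇒ step 1: BBDC ⇒ AA·AA·AB·CB
    B ↦ AA
    C ↦ CB
    D ↦ AB
    A ↦ D  (constrained at step 1)

A->D, B->AA, C->CB, D->AB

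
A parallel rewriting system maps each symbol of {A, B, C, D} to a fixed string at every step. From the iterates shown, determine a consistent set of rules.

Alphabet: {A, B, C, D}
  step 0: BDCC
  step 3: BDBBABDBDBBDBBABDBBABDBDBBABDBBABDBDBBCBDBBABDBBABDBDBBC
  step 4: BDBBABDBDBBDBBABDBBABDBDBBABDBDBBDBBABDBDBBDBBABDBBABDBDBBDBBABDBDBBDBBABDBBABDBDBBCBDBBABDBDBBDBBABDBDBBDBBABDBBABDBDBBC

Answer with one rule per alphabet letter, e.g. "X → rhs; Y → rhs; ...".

  step 3 ⇒ step 4: BDBBABDBDBBDBBABDBBABDBDBBABDBBABDBDBBCBDBBABDBBABDBDBBC ⇒ BD·BBA·BD·BD·B·BD·BBA·BD·BBA·BD·BD·BBA·BD·BD·B·BD·BBA·BD·BD·B·BD·BBA·BD·BBA·BD·BD·B·BD·BBA·BD·BD·B·BD·BBA·BD·BBA·BD·BD·BBC·BD·BBA·BD·BD·B·BD·BBA·BD·BD·B·BD·BBA·BD·BBA·BD·BD·BBC
    A ↦ B
    B ↦ BD
    C ↦ BBC
    D ↦ BBA

A->B, B->BD, C->BBC, D->BBA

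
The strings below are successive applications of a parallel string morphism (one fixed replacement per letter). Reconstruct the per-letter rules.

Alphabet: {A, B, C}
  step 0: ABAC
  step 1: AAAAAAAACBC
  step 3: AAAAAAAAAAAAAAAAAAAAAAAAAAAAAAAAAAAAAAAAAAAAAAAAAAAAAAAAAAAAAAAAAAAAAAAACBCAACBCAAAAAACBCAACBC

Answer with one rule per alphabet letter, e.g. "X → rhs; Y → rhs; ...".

A->AAA, B->AA, C->CBC

  step 0 ⇒ step 1: ABAC ⇒ AAA·AA·AAA·CBC
    A ↦ AAA
    B ↦ AA
    C ↦ CBC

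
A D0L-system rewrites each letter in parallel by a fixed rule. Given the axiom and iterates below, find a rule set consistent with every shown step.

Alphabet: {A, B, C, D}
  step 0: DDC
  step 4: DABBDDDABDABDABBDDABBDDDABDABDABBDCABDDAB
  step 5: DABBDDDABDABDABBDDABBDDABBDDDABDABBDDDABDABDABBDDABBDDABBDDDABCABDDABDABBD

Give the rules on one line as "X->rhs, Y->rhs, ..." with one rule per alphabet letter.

A->B, B->D, C->CA, D->DAB

  step 4 ⇒ step 5: DABBDDDABDABDABBDDABBDDDABDABDABBDCABDDAB ⇒ DAB·B·D·D·DAB·DAB·DAB·B·D·DAB·B·D·DAB·B·D·D·DAB·DAB·B·D·D·DAB·DAB·DAB·B·D·DAB·B·D·DAB·B·D·D·DAB·CA·B·D·DAB·DAB·B·D
    A ↦ B
    B ↦ D
    C ↦ CA
    D ↦ DAB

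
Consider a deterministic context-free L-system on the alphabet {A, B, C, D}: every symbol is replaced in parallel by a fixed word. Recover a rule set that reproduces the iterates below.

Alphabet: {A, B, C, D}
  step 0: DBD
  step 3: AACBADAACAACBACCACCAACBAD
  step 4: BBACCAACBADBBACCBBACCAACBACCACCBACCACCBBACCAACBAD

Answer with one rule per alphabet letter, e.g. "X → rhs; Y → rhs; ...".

A->B, B->AAC, C->ACC, D->AD

  step 3 ⇒ step 4: AACBADAACAACBACCACCAACBAD ⇒ B·B·ACC·AAC·B·AD·B·B·ACC·B·B·ACC·AAC·B·ACC·ACC·B·ACC·ACC·B·B·ACC·AAC·B·AD
    A ↦ B
    B ↦ AAC
    C ↦ ACC
    D ↦ AD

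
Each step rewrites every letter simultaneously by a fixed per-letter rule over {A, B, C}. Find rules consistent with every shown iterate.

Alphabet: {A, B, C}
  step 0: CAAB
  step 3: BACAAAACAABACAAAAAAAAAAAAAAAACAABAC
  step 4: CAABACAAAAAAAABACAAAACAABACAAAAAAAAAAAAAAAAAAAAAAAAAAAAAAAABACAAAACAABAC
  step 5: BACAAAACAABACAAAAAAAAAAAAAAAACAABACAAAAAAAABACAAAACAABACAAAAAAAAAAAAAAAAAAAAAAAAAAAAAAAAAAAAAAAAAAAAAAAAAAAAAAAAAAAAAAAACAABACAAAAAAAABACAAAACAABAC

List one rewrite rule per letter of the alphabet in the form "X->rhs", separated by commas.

A->AA, B->C, C->BAC

  step 4 ⇒ step 5: CAABACAAAAAAAABACAAAACAABACAAAAAAAAAAAAAAAAAAAAAAAAAAAAAAAABACAAAACAABAC ⇒ BAC·AA·AA·C·AA·BAC·AA·AA·AA·AA·AA·AA·AA·AA·C·AA·BAC·AA·AA·AA·AA·BAC·AA·AA·C·AA·BAC·AA·AA·AA·AA·AA·AA·AA·AA·AA·AA·AA·AA·AA·AA·AA·AA·AA·AA·AA·AA·AA·AA·AA·AA·AA·AA·AA·AA·AA·AA·AA·AA·C·AA·BAC·AA·AA·AA·AA·BAC·AA·AA·C·AA·BAC
    A ↦ AA
    B ↦ C
    C ↦ BAC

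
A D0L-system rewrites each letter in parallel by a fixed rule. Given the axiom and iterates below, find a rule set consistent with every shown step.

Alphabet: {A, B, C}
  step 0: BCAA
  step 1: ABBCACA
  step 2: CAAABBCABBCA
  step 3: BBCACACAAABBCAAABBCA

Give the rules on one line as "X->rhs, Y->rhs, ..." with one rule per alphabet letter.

  step 2 ⇒ step 3: CAAABBCABBCA ⇒ BB·CA·CA·CA·A·A·BB·CA·A·A·BB·CA
    A ↦ CA
    B ↦ A
    C ↦ BB

A->CA, B->A, C->BB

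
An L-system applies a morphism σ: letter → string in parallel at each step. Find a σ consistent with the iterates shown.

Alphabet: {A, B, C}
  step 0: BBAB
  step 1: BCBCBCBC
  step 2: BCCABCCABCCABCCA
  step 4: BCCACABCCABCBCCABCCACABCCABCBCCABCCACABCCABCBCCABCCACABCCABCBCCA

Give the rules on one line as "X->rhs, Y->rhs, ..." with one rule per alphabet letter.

A->BC, B->BC, C->CA

  step 1 ⇒ step 2: BCBCBCBC ⇒ BC·CA·BC·CA·BC·CA·BC·CA
    B ↦ BC
    C ↦ CA
  step 0 ⇒ step 1: BBAB ⇒ BC·BC·BC·BC
    A ↦ BC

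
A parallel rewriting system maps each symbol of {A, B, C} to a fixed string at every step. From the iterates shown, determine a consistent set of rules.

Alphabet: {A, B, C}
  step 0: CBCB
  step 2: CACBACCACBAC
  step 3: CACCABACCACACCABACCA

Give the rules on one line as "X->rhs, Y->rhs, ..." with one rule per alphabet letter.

A->C, B->BA, C->CA

  step 2 ⇒ step 3: CACBACCACBAC ⇒ CA·C·CA·BA·C·CA·CA·C·CA·BA·C·CA
    A ↦ C
    B ↦ BA
    C ↦ CA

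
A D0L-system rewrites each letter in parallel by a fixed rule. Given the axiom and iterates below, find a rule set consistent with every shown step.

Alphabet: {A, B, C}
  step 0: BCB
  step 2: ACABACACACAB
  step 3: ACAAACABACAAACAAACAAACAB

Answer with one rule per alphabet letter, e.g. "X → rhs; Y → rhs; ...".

A->AC, B->AB, C->AA

  step 2 ⇒ step 3: ACABACACACAB ⇒ AC·AA·AC·AB·AC·AA·AC·AA·AC·AA·AC·AB
    A ↦ AC
    B ↦ AB
    C ↦ AA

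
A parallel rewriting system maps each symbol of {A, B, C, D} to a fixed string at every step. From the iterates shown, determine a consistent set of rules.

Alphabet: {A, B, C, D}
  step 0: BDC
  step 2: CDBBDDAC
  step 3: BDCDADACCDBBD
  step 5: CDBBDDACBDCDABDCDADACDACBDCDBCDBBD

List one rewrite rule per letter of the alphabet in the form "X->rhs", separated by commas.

A->DB, B->DA, C->BD, D->C

  step 2 ⇒ step 3: CDBBDDAC ⇒ BD·C·DA·DA·C·C·DB·BD
    A ↦ DB
    B ↦ DA
    C ↦ BD
    D ↦ C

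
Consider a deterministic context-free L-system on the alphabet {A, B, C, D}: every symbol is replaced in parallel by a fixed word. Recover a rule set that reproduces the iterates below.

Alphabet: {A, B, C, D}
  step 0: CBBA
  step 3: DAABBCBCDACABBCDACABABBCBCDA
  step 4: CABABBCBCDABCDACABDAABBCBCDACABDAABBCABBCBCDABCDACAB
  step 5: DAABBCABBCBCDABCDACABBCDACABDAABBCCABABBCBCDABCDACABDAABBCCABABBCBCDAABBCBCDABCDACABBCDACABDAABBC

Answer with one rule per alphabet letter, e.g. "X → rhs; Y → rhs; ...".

  step 4 ⇒ step 5: CABABBCBCDABCDACABDAABBCBCDACABDAABBCABBCBCDABCDACAB ⇒ DA·AB·BC·AB·BC·BC·DA·BC·DA·C·AB·BC·DA·C·AB·DA·AB·BC·C·AB·AB·BC·BC·DA·BC·DA·C·AB·DA·AB·BC·C·AB·AB·BC·BC·DA·AB·BC·BC·DA·BC·DA·C·AB·BC·DA·C·AB·DA·AB·BC
    A ↦ AB
    B ↦ BC
    C ↦ DA
    D ↦ C

A->AB, B->BC, C->DA, D->C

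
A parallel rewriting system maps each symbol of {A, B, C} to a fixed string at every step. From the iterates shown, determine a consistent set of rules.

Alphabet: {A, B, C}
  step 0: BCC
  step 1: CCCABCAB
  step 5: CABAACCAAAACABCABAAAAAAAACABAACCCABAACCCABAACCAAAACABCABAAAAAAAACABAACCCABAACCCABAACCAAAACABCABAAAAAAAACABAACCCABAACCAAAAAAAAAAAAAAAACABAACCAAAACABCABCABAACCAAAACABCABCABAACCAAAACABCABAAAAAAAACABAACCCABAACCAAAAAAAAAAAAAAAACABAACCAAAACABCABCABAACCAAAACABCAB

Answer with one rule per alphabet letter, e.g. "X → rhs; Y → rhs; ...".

A->AA, B->CC, C->CAB

  step 0 ⇒ step 1: BCC ⇒ CC·CAB·CAB
    B ↦ CC
    C ↦ CAB
    A ↦ AA  (constrained at step 1)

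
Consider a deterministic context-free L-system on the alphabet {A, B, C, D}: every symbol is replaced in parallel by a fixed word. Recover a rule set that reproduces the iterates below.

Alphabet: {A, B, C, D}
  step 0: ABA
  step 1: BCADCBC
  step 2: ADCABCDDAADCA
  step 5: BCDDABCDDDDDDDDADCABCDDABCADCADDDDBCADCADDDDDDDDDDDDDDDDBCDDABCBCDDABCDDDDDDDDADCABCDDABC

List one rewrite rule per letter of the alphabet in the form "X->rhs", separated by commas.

  step 1 ⇒ step 2: BCADCBC ⇒ ADC·A·BC·DD·A·ADC·A
    A ↦ BC
    B ↦ ADC
    C ↦ A
    D ↦ DD

A->BC, B->ADC, C->A, D->DD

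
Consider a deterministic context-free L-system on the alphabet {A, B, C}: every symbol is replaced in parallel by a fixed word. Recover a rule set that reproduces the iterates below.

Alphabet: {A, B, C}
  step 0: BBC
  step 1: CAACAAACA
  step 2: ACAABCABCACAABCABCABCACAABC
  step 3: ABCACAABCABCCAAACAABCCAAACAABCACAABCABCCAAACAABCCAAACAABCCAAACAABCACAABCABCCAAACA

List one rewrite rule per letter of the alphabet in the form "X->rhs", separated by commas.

A->ABC, B->CAA, C->ACA

  step 2 ⇒ step 3: ACAABCABCACAABCABCABCACAABC ⇒ ABC·ACA·ABC·ABC·CAA·ACA·ABC·CAA·ACA·ABC·ACA·ABC·ABC·CAA·ACA·ABC·CAA·ACA·ABC·CAA·ACA·ABC·ACA·ABC·ABC·CAA·ACA
    A ↦ ABC
    B ↦ CAA
    C ↦ ACA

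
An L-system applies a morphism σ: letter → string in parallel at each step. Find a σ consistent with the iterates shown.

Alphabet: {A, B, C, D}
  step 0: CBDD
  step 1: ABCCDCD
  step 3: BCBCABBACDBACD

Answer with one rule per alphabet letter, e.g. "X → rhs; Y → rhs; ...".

  step 0 ⇒ step 1: CBDD ⇒ A·BC·CD·CD
    B ↦ BC
    C ↦ A
    D ↦ CD
    A ↦ B  (constrained at step 1)

A->B, B->BC, C->A, D->CD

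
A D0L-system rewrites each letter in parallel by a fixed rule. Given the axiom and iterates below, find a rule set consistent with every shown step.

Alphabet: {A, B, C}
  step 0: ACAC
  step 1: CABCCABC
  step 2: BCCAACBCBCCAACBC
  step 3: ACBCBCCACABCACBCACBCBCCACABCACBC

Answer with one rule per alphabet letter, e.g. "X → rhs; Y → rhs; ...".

  step 2 ⇒ step 3: BCCAACBCBCCAACBC ⇒ AC·BC·BC·CA·CA·BC·AC·BC·AC·BC·BC·CA·CA·BC·AC·BC
    A ↦ CA
    B ↦ AC
    C ↦ BC

A->CA, B->AC, C->BC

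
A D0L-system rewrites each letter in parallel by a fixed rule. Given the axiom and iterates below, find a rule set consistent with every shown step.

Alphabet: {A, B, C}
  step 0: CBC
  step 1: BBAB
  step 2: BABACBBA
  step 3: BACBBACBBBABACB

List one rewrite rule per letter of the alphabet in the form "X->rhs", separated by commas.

  step 2 ⇒ step 3: BABACBBA ⇒ BA·CB·BA·CB·B·BA·BA·CB
    A ↦ CB
    B ↦ BA
    C ↦ B

A->CB, B->BA, C->B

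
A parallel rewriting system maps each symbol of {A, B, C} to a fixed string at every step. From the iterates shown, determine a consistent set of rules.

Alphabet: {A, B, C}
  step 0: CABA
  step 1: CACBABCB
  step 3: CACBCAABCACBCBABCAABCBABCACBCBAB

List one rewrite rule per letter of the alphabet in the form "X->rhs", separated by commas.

A->CB, B->AB, C->CA

  step 0 ⇒ step 1: CABA ⇒ CA·CB·AB·CB
    A ↦ CB
    B ↦ AB
    C ↦ CA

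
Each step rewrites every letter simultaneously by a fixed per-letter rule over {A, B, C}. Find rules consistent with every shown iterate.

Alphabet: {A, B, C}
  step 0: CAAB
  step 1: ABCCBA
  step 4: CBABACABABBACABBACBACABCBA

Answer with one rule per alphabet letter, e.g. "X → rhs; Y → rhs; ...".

A->C, B->BA, C->AB

  step 0 ⇒ step 1: CAAB ⇒ AB·C·C·BA
    A ↦ C
    B ↦ BA
    C ↦ AB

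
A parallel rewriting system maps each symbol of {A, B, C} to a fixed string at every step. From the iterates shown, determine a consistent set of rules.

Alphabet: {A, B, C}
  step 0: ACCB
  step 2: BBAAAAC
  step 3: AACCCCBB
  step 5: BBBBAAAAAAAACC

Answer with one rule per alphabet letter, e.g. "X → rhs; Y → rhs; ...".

  step 2 ⇒ step 3: BBAAAAC ⇒ A·A·C·C·C·C·BB
    A ↦ C
    B ↦ A
    C ↦ BB

A->C, B->A, C->BB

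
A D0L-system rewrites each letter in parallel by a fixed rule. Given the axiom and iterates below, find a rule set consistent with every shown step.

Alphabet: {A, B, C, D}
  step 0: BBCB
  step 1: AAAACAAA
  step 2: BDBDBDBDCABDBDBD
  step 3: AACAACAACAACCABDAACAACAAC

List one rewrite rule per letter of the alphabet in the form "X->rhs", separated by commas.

A->BD, B->AA, C->CA, D->C

  step 2 ⇒ step 3: BDBDBDBDCABDBDBD ⇒ AA·C·AA·C·AA·C·AA·C·CA·BD·AA·C·AA·C·AA·C
    A ↦ BD
    B ↦ AA
    C ↦ CA
    D ↦ C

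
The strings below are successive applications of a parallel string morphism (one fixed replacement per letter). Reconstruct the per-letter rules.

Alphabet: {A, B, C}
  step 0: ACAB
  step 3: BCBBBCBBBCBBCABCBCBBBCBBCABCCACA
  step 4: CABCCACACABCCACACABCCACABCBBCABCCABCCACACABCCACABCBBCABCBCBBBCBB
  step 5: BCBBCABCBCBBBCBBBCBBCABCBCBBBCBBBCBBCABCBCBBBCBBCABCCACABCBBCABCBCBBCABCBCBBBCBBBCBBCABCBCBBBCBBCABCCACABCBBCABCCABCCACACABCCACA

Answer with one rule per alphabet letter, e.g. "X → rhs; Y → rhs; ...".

  step 4 ⇒ step 5: CABCCACACABCCACACABCCACABCBBCABCCABCCACACABCCACABCBBCABCBCBBBCBB ⇒ BC·BB·CA·BC·BC·BB·BC·BB·BC·BB·CA·BC·BC·BB·BC·BB·BC·BB·CA·BC·BC·BB·BC·BB·CA·BC·CA·CA·BC·BB·CA·BC·BC·BB·CA·BC·BC·BB·BC·BB·BC·BB·CA·BC·BC·BB·BC·BB·CA·BC·CA·CA·BC·BB·CA·BC·CA·BC·CA·CA·CA·BC·CA·CA
    A ↦ BB
    B ↦ CA
    C ↦ BC

A->BB, B->CA, C->BC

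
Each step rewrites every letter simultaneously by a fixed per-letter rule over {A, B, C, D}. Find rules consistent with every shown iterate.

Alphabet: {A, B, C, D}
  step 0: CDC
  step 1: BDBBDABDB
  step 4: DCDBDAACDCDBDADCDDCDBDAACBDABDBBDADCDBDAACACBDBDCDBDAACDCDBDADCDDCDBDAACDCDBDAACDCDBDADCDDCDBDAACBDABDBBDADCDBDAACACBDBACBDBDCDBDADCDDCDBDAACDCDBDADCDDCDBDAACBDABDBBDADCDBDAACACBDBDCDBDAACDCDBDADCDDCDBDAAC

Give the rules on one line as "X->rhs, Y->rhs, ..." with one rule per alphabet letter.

  step 0 ⇒ step 1: CDC ⇒ BDB·BDA·BDB
    C ↦ BDB
    D ↦ BDA
    A ↦ AC  (constrained at step 1)
    B ↦ DCD  (constrained at step 1)

A->AC, B->DCD, C->BDB, D->BDA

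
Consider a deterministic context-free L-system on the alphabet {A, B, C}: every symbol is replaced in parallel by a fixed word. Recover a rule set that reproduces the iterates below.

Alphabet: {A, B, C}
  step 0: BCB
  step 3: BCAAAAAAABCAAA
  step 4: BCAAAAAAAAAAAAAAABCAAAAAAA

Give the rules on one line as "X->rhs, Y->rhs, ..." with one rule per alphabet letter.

A->AA, B->BC, C->A

  step 3 ⇒ step 4: BCAAAAAAABCAAA ⇒ BC·A·AA·AA·AA·AA·AA·AA·AA·BC·A·AA·AA·AA
    A ↦ AA
    B ↦ BC
    C ↦ A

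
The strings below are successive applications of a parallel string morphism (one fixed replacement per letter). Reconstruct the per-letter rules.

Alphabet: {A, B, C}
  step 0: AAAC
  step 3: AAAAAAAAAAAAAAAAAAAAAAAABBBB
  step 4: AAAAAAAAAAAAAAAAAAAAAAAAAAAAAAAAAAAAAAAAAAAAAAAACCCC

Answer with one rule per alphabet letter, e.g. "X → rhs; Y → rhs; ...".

  step 3 ⇒ step 4: AAAAAAAAAAAAAAAAAAAAAAAABBBB ⇒ AA·AA·AA·AA·AA·AA·AA·AA·AA·AA·AA·AA·AA·AA·AA·AA·AA·AA·AA·AA·AA·AA·AA·AA·C·C·C·C
    A ↦ AA
    B ↦ C
    C ↦ BB  (constrained at step 0)

A->AA, B->C, C->BB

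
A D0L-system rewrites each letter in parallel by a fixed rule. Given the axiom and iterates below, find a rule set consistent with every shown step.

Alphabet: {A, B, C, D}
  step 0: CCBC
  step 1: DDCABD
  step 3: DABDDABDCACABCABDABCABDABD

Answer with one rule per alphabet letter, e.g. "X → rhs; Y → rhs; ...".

  step 0 ⇒ step 1: CCBC ⇒ D·D·CAB·D
    B ↦ CAB
    C ↦ D
    A ↦ AB  (constrained at step 1)
    D ↦ CAC  (constrained at step 1)

A->AB, B->CAB, C->D, D->CAC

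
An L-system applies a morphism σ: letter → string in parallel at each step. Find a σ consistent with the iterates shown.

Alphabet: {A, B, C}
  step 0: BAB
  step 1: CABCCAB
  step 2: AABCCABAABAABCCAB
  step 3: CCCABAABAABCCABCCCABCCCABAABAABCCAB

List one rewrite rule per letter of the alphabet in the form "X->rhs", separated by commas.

  step 2 ⇒ step 3: AABCCABAABAABCCAB ⇒ C·C·CAB·AAB·AAB·C·CAB·C·C·CAB·C·C·CAB·AAB·AAB·C·CAB
    A ↦ C
    B ↦ CAB
    C ↦ AAB

A->C, B->CAB, C->AAB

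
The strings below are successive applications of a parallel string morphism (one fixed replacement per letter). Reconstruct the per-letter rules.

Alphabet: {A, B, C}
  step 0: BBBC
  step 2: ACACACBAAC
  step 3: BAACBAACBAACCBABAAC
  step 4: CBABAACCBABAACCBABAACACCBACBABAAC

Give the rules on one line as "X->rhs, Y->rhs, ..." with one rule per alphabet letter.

  step 3 ⇒ step 4: BAACBAACBAACCBABAAC ⇒ C·BA·BA·AC·C·BA·BA·AC·C·BA·BA·AC·AC·C·BA·C·BA·BA·AC
    A ↦ BA
    B ↦ C
    C ↦ AC

A->BA, B->C, C->AC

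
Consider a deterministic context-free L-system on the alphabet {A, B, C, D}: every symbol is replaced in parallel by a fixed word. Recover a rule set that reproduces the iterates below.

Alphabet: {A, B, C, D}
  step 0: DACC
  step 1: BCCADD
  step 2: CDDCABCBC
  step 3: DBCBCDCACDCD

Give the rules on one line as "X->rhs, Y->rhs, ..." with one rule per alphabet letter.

  step 2 ⇒ step 3: CDDCABCBC ⇒ D·BC·BC·D·CA·C·D·C·D
    A ↦ CA
    B ↦ C
    C ↦ D
    D ↦ BC

A->CA, B->C, C->D, D->BC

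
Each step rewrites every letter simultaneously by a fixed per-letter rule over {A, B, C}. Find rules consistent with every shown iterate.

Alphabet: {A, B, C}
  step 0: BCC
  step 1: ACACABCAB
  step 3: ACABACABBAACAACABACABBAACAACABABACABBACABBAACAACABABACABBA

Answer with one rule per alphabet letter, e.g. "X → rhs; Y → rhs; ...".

  step 0 ⇒ step 1: BCC ⇒ ACA·CAB·CAB
    B ↦ ACA
    C ↦ CAB
    A ↦ BA  (constrained at step 1)

A->BA, B->ACA, C->CAB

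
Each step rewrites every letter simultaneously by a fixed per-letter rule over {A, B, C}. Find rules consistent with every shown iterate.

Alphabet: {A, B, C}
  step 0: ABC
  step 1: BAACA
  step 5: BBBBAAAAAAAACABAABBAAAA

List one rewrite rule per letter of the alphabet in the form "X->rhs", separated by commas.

  step 0 ⇒ step 1: ABC ⇒ B·AA·CA
    A ↦ B
    B ↦ AA
    C ↦ CA

A->B, B->AA, C->CA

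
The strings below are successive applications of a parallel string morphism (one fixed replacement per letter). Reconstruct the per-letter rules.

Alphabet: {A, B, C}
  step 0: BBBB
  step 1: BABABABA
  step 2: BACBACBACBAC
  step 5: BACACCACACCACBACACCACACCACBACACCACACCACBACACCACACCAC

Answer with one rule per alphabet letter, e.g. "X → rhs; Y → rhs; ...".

A->C, B->BA, C->AC

  step 1 ⇒ step 2: BABABABA ⇒ BA·C·BA·C·BA·C·BA·C
    A ↦ C
    B ↦ BA
    C ↦ AC  (constrained at step 2)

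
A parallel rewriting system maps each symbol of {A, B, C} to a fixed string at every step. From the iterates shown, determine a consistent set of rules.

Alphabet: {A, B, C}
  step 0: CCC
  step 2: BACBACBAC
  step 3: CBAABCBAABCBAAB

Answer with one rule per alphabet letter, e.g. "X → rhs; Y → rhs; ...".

  step 2 ⇒ step 3: BACBACBAC ⇒ C·BA·AB·C·BA·AB·C·BA·AB
    A ↦ BA
    B ↦ C
    C ↦ AB

A->BA, B->C, C->AB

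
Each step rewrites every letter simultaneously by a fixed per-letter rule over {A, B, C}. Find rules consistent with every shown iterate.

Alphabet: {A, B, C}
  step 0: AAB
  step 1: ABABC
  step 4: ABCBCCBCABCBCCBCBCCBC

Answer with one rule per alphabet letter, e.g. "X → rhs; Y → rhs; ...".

  step 0 ⇒ step 1: AAB ⇒ AB·AB·C
    A ↦ AB
    B ↦ C
    C ↦ BC  (constrained at step 1)

A->AB, B->C, C->BC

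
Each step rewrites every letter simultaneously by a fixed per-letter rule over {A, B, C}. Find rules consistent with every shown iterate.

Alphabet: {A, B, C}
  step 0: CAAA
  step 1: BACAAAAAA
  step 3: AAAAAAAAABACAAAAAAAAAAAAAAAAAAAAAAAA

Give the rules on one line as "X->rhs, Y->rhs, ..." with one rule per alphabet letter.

  step 0 ⇒ step 1: CAAA ⇒ BAC·AA·AA·AA
    A ↦ AA
    C ↦ BAC
    B ↦ A  (constrained at step 1)

A->AA, B->A, C->BAC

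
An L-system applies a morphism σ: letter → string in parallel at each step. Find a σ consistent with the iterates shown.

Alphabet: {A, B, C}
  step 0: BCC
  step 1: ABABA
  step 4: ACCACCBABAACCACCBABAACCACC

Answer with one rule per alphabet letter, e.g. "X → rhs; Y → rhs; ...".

A->CC, B->A, C->BA

  step 0 ⇒ step 1: BCC ⇒ A·BA·BA
    B ↦ A
    C ↦ BA
    A ↦ CC  (constrained at step 1)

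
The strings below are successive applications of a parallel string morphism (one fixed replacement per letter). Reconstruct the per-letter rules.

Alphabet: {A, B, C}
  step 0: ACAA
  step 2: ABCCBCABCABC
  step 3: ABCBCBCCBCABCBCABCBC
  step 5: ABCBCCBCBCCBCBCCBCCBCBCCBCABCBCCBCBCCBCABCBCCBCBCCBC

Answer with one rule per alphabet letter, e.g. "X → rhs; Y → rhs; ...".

A->AB, B->C, C->BC

  step 2 ⇒ step 3: ABCCBCABCABC ⇒ AB·C·BC·BC·C·BC·AB·C·BC·AB·C·BC
    A ↦ AB
    B ↦ C
    C ↦ BC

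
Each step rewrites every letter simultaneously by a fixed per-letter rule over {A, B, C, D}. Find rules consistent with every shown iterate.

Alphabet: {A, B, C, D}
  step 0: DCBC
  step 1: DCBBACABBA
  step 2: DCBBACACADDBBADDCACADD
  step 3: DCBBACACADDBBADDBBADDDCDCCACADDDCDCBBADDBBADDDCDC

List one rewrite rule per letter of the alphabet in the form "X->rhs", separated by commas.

  step 2 ⇒ step 3: DCBBACACADDBBADDCACADD ⇒ DC·BBA·CA·CA·DD·BBA·DD·BBA·DD·DC·DC·CA·CA·DD·DC·DC·BBA·DD·BBA·DD·DC·DC
    A ↦ DD
    B ↦ CA
    C ↦ BBA
    D ↦ DC

A->DD, B->CA, C->BBA, D->DC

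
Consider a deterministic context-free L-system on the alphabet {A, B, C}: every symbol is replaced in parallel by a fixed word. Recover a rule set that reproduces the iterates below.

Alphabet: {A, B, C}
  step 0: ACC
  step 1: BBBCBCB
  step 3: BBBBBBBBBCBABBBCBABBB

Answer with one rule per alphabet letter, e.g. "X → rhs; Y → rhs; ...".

  step 0 ⇒ step 1: ACC ⇒ BBB·CB·CB
    A ↦ BBB
    C ↦ CB
    B ↦ A  (constrained at step 1)

A->BBB, B->A, C->CB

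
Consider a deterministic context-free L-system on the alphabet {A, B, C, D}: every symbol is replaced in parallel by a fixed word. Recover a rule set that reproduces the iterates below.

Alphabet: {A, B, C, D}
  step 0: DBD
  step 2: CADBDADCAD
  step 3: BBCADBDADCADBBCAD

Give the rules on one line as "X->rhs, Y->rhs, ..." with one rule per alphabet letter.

A->C, B->BD, C->BB, D->AD

  step 2 ⇒ step 3: CADBDADCAD ⇒ BB·C·AD·BD·AD·C·AD·BB·C·AD
    A ↦ C
    B ↦ BD
    C ↦ BB
    D ↦ AD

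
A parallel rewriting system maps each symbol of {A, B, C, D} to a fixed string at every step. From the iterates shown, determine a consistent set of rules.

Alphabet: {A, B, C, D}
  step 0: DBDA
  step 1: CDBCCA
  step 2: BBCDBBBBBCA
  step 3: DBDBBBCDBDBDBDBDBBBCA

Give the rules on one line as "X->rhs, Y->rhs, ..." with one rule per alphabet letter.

A->CA, B->DB, C->BB, D->C

  step 2 ⇒ step 3: BBCDBBBBBCA ⇒ DB·DB·BB·C·DB·DB·DB·DB·DB·BB·CA
    A ↦ CA
    B ↦ DB
    C ↦ BB
    D ↦ C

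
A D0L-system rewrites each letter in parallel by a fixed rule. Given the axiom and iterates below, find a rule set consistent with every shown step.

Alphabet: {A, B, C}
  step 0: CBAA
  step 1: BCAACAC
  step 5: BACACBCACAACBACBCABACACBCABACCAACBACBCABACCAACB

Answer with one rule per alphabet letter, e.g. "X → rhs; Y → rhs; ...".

  step 0 ⇒ step 1: CBAA ⇒ B·CA·AC·AC
    A ↦ AC
    B ↦ CA
    C ↦ B

A->AC, B->CA, C->B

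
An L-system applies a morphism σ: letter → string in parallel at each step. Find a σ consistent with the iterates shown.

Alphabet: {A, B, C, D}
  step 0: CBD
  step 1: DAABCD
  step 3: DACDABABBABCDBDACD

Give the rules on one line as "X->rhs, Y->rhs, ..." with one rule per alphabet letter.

  step 0 ⇒ step 1: CBD ⇒ DA·AB·CD
    B ↦ AB
    C ↦ DA
    D ↦ CD
    A ↦ B  (constrained at step 1)

A->B, B->AB, C->DA, D->CD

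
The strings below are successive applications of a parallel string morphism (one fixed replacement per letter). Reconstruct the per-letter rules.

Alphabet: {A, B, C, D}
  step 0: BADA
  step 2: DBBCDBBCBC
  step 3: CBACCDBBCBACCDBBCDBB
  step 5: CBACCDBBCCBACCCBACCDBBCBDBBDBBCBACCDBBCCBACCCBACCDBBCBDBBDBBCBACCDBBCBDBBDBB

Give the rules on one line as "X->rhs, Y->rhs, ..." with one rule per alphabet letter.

  step 2 ⇒ step 3: DBBCDBBCBC ⇒ CBA·C·C·DBB·CBA·C·C·DBB·C·DBB
    B ↦ C
    C ↦ DBB
    D ↦ CBA
    A ↦ B  (constrained at step 0)

A->B, B->C, C->DBB, D->CBA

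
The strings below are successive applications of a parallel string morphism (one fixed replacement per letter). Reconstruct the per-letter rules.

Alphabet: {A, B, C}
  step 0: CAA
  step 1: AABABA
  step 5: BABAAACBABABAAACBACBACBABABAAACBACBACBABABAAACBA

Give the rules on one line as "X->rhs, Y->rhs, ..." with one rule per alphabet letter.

A->BA, B->C, C->AA

  step 0 ⇒ step 1: CAA ⇒ AA·BA·BA
    A ↦ BA
    C ↦ AA
    B ↦ C  (constrained at step 1)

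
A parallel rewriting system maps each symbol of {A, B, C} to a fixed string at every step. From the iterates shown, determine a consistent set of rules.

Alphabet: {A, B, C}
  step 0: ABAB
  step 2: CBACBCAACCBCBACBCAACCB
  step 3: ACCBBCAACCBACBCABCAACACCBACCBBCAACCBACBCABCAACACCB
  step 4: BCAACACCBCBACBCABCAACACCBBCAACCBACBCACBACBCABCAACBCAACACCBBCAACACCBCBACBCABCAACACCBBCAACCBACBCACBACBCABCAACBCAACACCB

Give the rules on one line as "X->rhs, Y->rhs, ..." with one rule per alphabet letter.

  step 3 ⇒ step 4: ACCBBCAACCBACBCABCAACACCBACCBBCAACCBACBCABCAACACCB ⇒ BCA·AC·AC·CB·CB·AC·BCA·BCA·AC·AC·CB·BCA·AC·CB·AC·BCA·CB·AC·BCA·BCA·AC·BCA·AC·AC·CB·BCA·AC·AC·CB·CB·AC·BCA·BCA·AC·AC·CB·BCA·AC·CB·AC·BCA·CB·AC·BCA·BCA·AC·BCA·AC·AC·CB
    A ↦ BCA
    B ↦ CB
    C ↦ AC

A->BCA, B->CB, C->AC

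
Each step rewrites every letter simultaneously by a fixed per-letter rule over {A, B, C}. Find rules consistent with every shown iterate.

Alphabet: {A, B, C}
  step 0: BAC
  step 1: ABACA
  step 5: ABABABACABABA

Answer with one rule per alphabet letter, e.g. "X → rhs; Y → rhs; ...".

A->B, B->A, C->ACA

  step 0 ⇒ step 1: BAC ⇒ A·B·ACA
    A ↦ B
    B ↦ A
    C ↦ ACA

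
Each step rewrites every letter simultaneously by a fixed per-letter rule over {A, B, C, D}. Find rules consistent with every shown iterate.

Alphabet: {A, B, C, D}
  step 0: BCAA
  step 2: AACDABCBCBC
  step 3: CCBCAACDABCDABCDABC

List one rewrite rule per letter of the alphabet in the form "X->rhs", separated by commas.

  step 2 ⇒ step 3: AACDABCBCBC ⇒ C·C·BC·AA·C·DA·BC·DA·BC·DA·BC
    A ↦ C
    B ↦ DA
    C ↦ BC
    D ↦ AA

A->C, B->DA, C->BC, D->AA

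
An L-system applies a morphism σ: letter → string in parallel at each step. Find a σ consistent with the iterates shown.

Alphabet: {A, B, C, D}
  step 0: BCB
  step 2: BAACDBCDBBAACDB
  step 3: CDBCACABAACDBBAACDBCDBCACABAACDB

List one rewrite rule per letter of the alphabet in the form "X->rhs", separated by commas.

  step 2 ⇒ step 3: BAACDBCDBBAACDB ⇒ CDB·CA·CA·B·AA·CDB·B·AA·CDB·CDB·CA·CA·B·AA·CDB
    A ↦ CA
    B ↦ CDB
    C ↦ B
    D ↦ AA

A->CA, B->CDB, C->B, D->AA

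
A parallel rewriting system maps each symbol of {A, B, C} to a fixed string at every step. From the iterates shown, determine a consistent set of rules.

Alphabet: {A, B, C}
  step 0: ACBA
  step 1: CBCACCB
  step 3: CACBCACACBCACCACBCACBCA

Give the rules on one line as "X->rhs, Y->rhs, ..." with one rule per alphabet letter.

  step 0 ⇒ step 1: ACBA ⇒ CB·CA·C·CB
    A ↦ CB
    B ↦ C
    C ↦ CA

A->CB, B->C, C->CA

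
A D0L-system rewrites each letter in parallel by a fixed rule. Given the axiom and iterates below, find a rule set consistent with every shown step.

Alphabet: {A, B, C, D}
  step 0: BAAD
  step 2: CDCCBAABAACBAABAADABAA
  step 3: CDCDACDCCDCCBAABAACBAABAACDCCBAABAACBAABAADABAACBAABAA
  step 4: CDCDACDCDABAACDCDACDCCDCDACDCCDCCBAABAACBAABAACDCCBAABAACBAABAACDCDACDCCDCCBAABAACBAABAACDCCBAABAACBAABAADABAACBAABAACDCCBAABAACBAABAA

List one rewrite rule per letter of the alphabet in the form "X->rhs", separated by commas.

A->BAA, B->C, C->CDC, D->DA

  step 3 ⇒ step 4: CDCDACDCCDCCBAABAACBAABAACDCCBAABAACBAABAADABAACBAABAA ⇒ CDC·DA·CDC·DA·BAA·CDC·DA·CDC·CDC·DA·CDC·CDC·C·BAA·BAA·C·BAA·BAA·CDC·C·BAA·BAA·C·BAA·BAA·CDC·DA·CDC·CDC·C·BAA·BAA·C·BAA·BAA·CDC·C·BAA·BAA·C·BAA·BAA·DA·BAA·C·BAA·BAA·CDC·C·BAA·BAA·C·BAA·BAA
    A ↦ BAA
    B ↦ C
    C ↦ CDC
    D ↦ DA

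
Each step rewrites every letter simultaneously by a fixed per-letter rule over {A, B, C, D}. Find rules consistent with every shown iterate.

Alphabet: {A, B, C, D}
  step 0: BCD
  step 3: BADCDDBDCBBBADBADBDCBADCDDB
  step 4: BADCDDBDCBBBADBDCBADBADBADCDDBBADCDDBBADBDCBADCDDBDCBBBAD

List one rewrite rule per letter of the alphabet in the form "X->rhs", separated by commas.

  step 3 ⇒ step 4: BADCDDBDCBBBADBADBDCBADCDDB ⇒ BAD·CDD·B·DC·B·B·BAD·B·DC·BAD·BAD·BAD·CDD·B·BAD·CDD·B·BAD·B·DC·BAD·CDD·B·DC·B·B·BAD
    A ↦ CDD
    B ↦ BAD
    C ↦ DC
    D ↦ B

A->CDD, B->BAD, C->DC, D->B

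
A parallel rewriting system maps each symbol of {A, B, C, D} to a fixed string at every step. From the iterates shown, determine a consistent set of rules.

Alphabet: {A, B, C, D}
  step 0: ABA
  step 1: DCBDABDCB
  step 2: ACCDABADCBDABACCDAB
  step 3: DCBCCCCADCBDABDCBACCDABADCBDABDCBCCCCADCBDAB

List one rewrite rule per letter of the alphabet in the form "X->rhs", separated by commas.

  step 2 ⇒ step 3: ACCDABADCBDABACCDAB ⇒ DCB·CC·CC·A·DCB·DAB·DCB·A·CC·DAB·A·DCB·DAB·DCB·CC·CC·A·DCB·DAB
    A ↦ DCB
    B ↦ DAB
    C ↦ CC
    D ↦ A

A->DCB, B->DAB, C->CC, D->A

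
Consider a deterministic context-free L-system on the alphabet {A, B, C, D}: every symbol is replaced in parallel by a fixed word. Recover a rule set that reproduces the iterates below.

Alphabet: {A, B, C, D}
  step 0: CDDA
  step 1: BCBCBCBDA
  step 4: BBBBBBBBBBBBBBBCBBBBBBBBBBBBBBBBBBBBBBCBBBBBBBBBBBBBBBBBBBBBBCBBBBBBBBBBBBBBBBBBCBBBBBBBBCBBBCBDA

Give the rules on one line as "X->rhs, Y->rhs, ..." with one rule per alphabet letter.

  step 0 ⇒ step 1: CDDA ⇒ BCB·CB·CB·DA
    A ↦ DA
    C ↦ BCB
    D ↦ CB
    B ↦ BB  (constrained at step 1)

A->DA, B->BB, C->BCB, D->CB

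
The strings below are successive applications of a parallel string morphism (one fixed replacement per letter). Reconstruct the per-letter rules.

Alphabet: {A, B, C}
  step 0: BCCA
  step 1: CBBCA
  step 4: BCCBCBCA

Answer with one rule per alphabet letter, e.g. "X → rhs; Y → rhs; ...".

A->CA, B->C, C->B

  step 0 ⇒ step 1: BCCA ⇒ C·B·B·CA
    A ↦ CA
    B ↦ C
    C ↦ B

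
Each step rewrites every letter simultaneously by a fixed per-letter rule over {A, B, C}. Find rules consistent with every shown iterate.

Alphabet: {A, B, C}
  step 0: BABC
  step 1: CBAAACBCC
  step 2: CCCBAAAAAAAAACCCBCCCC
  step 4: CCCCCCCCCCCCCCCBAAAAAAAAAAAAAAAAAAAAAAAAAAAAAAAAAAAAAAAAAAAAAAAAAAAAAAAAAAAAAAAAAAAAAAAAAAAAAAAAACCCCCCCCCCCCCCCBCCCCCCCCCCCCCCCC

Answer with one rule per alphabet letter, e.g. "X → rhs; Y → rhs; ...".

  step 1 ⇒ step 2: CBAAACBCC ⇒ CC·CB·AAA·AAA·AAA·CC·CB·CC·CC
    A ↦ AAA
    B ↦ CB
    C ↦ CC

A->AAA, B->CB, C->CC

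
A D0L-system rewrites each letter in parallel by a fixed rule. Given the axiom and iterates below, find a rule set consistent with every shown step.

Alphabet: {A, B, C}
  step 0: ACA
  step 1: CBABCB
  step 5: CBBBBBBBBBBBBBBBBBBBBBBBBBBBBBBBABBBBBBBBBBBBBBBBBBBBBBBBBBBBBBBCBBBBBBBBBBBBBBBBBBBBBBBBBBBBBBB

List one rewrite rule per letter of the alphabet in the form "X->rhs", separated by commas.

  step 0 ⇒ step 1: ACA ⇒ CB·AB·CB
    A ↦ CB
    C ↦ AB
    B ↦ BB  (constrained at step 1)

A->CB, B->BB, C->AB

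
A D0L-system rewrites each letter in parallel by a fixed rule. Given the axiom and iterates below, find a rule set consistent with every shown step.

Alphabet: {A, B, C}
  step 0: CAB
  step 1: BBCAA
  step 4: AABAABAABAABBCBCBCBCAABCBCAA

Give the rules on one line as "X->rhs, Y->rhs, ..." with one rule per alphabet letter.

A->BC, B->AA, C->B

  step 0 ⇒ step 1: CAB ⇒ B·BC·AA
    A ↦ BC
    B ↦ AA
    C ↦ B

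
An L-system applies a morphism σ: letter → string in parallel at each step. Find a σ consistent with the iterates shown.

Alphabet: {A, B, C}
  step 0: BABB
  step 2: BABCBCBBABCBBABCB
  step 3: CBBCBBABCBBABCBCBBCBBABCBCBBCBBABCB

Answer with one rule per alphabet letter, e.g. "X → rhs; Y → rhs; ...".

  step 2 ⇒ step 3: BABCBCBBABCBBABCB ⇒ CB·B·CB·BAB·CB·BAB·CB·CB·B·CB·BAB·CB·CB·B·CB·BAB·CB
    A ↦ B
    B ↦ CB
    C ↦ BAB

A->B, B->CB, C->BAB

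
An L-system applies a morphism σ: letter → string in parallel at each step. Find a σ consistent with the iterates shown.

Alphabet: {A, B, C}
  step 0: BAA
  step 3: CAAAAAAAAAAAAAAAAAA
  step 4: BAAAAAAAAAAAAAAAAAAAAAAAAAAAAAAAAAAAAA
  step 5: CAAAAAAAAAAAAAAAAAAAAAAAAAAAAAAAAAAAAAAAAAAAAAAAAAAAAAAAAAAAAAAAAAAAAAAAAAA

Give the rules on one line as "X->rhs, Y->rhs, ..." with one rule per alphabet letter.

A->AA, B->C, C->BA

  step 4 ⇒ step 5: BAAAAAAAAAAAAAAAAAAAAAAAAAAAAAAAAAAAAA ⇒ C·AA·AA·AA·AA·AA·AA·AA·AA·AA·AA·AA·AA·AA·AA·AA·AA·AA·AA·AA·AA·AA·AA·AA·AA·AA·AA·AA·AA·AA·AA·AA·AA·AA·AA·AA·AA·AA
    A ↦ AA
    B ↦ C
  step 3 ⇒ step 4: CAAAAAAAAAAAAAAAAAA ⇒ BA·AA·AA·AA·AA·AA·AA·AA·AA·AA·AA·AA·AA·AA·AA·AA·AA·AA·AA
    C ↦ BA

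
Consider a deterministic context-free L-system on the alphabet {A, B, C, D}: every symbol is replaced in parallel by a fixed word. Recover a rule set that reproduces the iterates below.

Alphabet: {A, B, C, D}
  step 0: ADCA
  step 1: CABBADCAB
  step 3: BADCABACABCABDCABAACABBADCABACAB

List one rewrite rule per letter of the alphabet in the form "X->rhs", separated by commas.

A->CAB, B->A, C->D, D->BA

  step 0 ⇒ step 1: ADCA ⇒ CAB·BA·D·CAB
    A ↦ CAB
    C ↦ D
    D ↦ BA
    B ↦ A  (constrained at step 1)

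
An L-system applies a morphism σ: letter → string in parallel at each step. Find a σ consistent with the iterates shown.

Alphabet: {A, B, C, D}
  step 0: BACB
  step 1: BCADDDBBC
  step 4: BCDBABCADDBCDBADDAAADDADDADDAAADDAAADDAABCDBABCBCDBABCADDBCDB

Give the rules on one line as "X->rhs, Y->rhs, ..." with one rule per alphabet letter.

  step 0 ⇒ step 1: BACB ⇒ BC·ADD·DB·BC
    A ↦ ADD
    B ↦ BC
    C ↦ DB
    D ↦ A  (constrained at step 1)

A->ADD, B->BC, C->DB, D->A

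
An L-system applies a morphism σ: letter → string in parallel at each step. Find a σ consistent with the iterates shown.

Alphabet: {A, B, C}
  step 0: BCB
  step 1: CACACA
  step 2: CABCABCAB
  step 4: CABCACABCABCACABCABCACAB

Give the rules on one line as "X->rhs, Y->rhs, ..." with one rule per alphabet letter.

A->B, B->CA, C->CA

  step 1 ⇒ step 2: CACACA ⇒ CA·B·CA·B·CA·B
    A ↦ B
    C ↦ CA
  step 0 ⇒ step 1: BCB ⇒ CA·CA·CA
    B ↦ CA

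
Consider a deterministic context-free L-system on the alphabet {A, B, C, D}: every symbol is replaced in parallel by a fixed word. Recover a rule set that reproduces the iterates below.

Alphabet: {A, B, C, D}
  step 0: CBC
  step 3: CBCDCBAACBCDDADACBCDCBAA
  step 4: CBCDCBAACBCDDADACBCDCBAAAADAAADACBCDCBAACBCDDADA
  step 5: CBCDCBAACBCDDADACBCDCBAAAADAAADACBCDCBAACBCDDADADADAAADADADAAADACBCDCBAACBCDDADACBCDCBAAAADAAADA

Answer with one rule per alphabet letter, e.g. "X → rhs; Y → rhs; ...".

  step 4 ⇒ step 5: CBCDCBAACBCDDADACBCDCBAAAADAAADACBCDCBAACBCDDADA ⇒ CB·CD·CB·AA·CB·CD·DA·DA·CB·CD·CB·AA·AA·DA·AA·DA·CB·CD·CB·AA·CB·CD·DA·DA·DA·DA·AA·DA·DA·DA·AA·DA·CB·CD·CB·AA·CB·CD·DA·DA·CB·CD·CB·AA·AA·DA·AA·DA
    A ↦ DA
    B ↦ CD
    C ↦ CB
    D ↦ AA

A->DA, B->CD, C->CB, D->AA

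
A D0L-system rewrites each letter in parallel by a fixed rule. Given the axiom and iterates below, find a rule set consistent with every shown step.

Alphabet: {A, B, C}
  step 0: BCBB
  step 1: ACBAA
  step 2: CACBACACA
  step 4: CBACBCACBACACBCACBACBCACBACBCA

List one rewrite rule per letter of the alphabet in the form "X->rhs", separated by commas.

  step 1 ⇒ step 2: ACBAA ⇒ CA·CB·A·CA·CA
    A ↦ CA
    B ↦ A
    C ↦ CB

A->CA, B->A, C->CB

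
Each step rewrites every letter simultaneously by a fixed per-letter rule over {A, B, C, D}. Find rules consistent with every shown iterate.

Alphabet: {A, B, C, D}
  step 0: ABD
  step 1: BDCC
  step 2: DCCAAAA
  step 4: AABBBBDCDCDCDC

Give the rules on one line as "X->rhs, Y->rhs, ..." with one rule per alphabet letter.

A->B, B->DC, C->AA, D->C

  step 1 ⇒ step 2: BDCC ⇒ DC·C·AA·AA
    B ↦ DC
    C ↦ AA
    D ↦ C
  step 0 ⇒ step 1: ABD ⇒ B·DC·C
    A ↦ B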